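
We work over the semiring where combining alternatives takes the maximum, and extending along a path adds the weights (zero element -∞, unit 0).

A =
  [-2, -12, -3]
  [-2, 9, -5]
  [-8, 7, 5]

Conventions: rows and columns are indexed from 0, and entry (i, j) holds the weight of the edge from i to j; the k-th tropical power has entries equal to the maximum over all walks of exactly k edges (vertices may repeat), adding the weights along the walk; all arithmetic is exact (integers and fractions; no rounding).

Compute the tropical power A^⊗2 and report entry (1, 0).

A^⊗2:
  [-4, 4, 2]
  [7, 18, 4]
  [5, 16, 10]
Key observation: the optimum is the walk 1->1->0, with weight 9 + (-2) = 7.
Optimal value attained by: walk 1->1->0.
Answer: (A^⊗2)[1][0] = 7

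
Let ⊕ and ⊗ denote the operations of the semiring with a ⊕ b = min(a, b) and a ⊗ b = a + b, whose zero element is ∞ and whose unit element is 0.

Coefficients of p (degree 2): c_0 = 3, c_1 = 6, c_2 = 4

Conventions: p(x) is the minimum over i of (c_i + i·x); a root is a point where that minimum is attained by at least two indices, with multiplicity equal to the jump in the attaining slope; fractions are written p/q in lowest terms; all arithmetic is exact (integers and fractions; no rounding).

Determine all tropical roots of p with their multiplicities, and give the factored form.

hull edge (i=0, c=3) to (i=2, c=4): slope 1/2, span 2
Factored form: p(x) = 4 ⊗ (x ⊕ (-1/2)) ⊗ (x ⊕ (-1/2))
Answer: roots = -1/2 (mult 2)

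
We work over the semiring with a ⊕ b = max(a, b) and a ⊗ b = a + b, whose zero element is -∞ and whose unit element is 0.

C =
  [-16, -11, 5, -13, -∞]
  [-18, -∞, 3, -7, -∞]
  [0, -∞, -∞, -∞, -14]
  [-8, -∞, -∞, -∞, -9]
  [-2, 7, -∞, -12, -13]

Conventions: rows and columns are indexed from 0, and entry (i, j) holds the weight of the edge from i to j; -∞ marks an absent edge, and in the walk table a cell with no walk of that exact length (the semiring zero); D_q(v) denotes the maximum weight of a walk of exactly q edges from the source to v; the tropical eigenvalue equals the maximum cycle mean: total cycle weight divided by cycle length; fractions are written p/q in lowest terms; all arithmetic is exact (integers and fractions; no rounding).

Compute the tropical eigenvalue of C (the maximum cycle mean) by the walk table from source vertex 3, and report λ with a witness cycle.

q=0: [-∞, -∞, -∞, 0, -∞]
q=1: [-8, -∞, -∞, -∞, -9]
q=2: [-11, -2, -3, -21, -22]
q=3: [-3, -15, 1, -9, -17]
q=4: [1, -10, 2, -16, -13]
q=5: [2, -6, 6, -12, -12]
Optimal cycle mean attained by: cycle 0->2->0, total 5 + 0, length 2.
Answer: λ = 5/2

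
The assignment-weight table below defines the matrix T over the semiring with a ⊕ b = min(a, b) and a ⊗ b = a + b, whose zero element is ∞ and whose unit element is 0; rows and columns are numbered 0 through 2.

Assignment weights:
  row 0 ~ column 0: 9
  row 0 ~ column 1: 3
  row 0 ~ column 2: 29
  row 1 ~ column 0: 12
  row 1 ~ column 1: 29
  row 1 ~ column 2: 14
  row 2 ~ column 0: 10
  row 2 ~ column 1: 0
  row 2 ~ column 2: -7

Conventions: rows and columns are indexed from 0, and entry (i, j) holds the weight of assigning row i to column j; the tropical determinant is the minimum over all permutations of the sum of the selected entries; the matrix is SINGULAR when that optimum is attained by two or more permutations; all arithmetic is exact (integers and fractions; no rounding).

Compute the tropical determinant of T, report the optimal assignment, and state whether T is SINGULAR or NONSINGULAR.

σ = (0, 1, 2): 9 + 29 + (-7) = 31
σ = (0, 2, 1): 9 + 14 + 0 = 23
σ = (1, 0, 2): 3 + 12 + (-7) = 8
σ = (1, 2, 0): 3 + 14 + 10 = 27
σ = (2, 0, 1): 29 + 12 + 0 = 41
σ = (2, 1, 0): 29 + 29 + 10 = 68
Optimal value attained by: σ = (1, 0, 2).
Answer: det⊕(T) = 8; verdict: NONSINGULAR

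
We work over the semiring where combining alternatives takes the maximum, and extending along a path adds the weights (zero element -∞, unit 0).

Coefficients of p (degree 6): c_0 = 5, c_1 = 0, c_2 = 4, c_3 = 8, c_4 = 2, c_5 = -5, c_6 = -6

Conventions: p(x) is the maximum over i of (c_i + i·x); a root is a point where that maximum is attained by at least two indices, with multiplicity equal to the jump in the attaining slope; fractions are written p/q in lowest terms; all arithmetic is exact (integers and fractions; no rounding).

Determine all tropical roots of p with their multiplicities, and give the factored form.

hull edge (i=0, c=5) to (i=3, c=8): slope 1, span 3
hull edge (i=3, c=8) to (i=6, c=-6): slope -14/3, span 3
Factored form: p(x) = -6 ⊗ (x ⊕ (-1)) ⊗ (x ⊕ (-1)) ⊗ (x ⊕ (-1)) ⊗ (x ⊕ 14/3) ⊗ (x ⊕ 14/3) ⊗ (x ⊕ 14/3)
Answer: roots = -1 (mult 3), 14/3 (mult 3)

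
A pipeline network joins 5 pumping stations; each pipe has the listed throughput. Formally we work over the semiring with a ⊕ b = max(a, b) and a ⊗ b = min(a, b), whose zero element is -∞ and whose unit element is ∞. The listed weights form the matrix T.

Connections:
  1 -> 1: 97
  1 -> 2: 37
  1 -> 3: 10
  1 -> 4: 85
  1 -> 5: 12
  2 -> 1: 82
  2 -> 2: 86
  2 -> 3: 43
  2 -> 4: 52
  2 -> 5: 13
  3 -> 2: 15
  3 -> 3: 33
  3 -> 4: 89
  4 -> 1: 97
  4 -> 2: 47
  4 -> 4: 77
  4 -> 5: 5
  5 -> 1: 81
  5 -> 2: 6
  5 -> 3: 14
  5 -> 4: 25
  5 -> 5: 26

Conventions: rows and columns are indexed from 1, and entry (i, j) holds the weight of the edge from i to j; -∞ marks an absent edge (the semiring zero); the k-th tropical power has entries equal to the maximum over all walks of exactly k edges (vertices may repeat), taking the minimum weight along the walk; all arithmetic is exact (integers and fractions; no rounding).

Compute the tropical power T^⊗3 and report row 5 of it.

T^⊗2:
  [97, 47, 37, 85, 13]
  [82, 86, 43, 82, 13]
  [89, 47, 33, 77, 13]
  [97, 47, 43, 85, 13]
  [81, 37, 14, 81, 26]
T^⊗3:
  [97, 47, 43, 85, 13]
  [82, 86, 43, 82, 13]
  [89, 47, 43, 85, 13]
  [97, 47, 43, 85, 13]
  [81, 47, 37, 81, 26]
Answer: row 5 of T^⊗3 = [81, 47, 37, 81, 26]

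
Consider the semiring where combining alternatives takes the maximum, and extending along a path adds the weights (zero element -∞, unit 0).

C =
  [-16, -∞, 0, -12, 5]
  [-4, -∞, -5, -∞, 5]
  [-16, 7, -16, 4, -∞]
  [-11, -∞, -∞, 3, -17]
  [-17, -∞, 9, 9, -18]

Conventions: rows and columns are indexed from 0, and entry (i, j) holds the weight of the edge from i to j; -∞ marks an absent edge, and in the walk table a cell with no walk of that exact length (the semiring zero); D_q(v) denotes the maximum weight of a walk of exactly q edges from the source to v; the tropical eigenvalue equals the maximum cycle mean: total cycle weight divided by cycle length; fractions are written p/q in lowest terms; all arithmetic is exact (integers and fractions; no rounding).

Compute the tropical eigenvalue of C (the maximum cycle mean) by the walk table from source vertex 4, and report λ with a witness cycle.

q=0: [-∞, -∞, -∞, -∞, 0]
q=1: [-17, -∞, 9, 9, -18]
q=2: [-2, 16, -7, 13, -8]
q=3: [12, 0, 11, 16, 21]
q=4: [5, 18, 30, 30, 17]
q=5: [19, 37, 26, 34, 23]
Optimal cycle mean attained by: cycle 1->4->2->1, total 5 + 9 + 7, length 3.
Answer: λ = 7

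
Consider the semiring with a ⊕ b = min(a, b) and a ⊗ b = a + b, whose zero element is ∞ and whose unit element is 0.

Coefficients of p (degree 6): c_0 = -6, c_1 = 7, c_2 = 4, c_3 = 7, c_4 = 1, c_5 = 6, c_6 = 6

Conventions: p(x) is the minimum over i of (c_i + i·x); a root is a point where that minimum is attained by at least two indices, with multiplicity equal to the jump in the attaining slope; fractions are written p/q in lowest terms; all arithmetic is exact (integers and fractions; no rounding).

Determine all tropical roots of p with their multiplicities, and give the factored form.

hull edge (i=0, c=-6) to (i=4, c=1): slope 7/4, span 4
hull edge (i=4, c=1) to (i=6, c=6): slope 5/2, span 2
Factored form: p(x) = 6 ⊗ (x ⊕ (-5/2)) ⊗ (x ⊕ (-5/2)) ⊗ (x ⊕ (-7/4)) ⊗ (x ⊕ (-7/4)) ⊗ (x ⊕ (-7/4)) ⊗ (x ⊕ (-7/4))
Answer: roots = -5/2 (mult 2), -7/4 (mult 4)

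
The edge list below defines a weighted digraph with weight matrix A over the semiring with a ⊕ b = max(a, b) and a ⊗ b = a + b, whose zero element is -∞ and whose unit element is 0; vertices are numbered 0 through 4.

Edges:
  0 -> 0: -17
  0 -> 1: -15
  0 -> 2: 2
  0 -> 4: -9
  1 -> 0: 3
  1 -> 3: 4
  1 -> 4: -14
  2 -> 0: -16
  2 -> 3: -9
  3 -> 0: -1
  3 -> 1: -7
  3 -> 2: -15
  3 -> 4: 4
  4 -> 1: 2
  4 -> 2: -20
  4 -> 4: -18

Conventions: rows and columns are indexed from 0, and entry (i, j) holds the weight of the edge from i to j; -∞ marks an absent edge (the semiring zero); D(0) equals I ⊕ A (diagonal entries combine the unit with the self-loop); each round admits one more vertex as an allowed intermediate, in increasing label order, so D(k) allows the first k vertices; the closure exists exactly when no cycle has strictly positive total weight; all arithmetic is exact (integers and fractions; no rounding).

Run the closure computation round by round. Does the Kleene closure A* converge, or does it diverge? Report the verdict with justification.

D(0):
  [0, -15, 2, -∞, -9]
  [3, 0, -∞, 4, -14]
  [-16, -∞, 0, -9, -∞]
  [-1, -7, -15, 0, 4]
  [-∞, 2, -20, -∞, 0]
D(1):
  [0, -15, 2, -∞, -9]
  [3, 0, 5, 4, -6]
  [-16, -31, 0, -9, -25]
  [-1, -7, 1, 0, 4]
  [-∞, 2, -20, -∞, 0]
D(2):
  [0, -15, 2, -11, -9]
  [3, 0, 5, 4, -6]
  [-16, -31, 0, -9, -25]
  [-1, -7, 1, 0, 4]
  [5, 2, 7, 6, 0]
D(3):
  [0, -15, 2, -7, -9]
  [3, 0, 5, 4, -6]
  [-16, -31, 0, -9, -25]
  [-1, -7, 1, 0, 4]
  [5, 2, 7, 6, 0]
Detection: at round 4, diagonal entry (4, 4) turns strictly positive.
Key observation: the cycle 4->1->0->2->3->4 has total weight 2 + 3 + 2 + (-9) + 4, which is strictly positive.
Answer: DIVERGES — positive cycle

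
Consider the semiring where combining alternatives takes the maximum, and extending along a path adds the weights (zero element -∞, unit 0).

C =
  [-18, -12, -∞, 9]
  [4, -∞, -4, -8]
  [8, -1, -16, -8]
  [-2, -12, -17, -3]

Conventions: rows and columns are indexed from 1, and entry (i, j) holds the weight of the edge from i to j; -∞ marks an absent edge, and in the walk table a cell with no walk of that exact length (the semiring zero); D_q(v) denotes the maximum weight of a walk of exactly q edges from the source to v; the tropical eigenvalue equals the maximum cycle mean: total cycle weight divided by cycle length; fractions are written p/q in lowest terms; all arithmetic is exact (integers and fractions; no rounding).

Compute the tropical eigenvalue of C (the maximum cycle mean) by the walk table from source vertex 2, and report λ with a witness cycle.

q=0: [-∞, 0, -∞, -∞]
q=1: [4, -∞, -4, -8]
q=2: [4, -5, -20, 13]
q=3: [11, 1, -4, 13]
q=4: [11, 1, -3, 20]
Optimal cycle mean attained by: cycle 1->4->1, total 9 + (-2), length 2.
Answer: λ = 7/2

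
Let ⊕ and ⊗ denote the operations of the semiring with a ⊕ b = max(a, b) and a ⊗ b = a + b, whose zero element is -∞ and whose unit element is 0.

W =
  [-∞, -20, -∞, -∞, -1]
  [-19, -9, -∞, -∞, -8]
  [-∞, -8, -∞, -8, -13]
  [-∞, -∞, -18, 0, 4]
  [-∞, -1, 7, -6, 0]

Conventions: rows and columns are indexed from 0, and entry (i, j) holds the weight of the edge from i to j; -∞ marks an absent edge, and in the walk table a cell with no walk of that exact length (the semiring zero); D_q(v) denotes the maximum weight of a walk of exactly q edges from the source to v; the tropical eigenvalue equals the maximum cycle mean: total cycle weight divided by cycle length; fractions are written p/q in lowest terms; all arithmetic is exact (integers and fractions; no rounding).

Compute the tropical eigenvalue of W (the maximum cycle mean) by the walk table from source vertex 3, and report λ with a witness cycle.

q=0: [-∞, -∞, -∞, 0, -∞]
q=1: [-∞, -∞, -18, 0, 4]
q=2: [-∞, 3, 11, 0, 4]
q=3: [-16, 3, 11, 3, 4]
q=4: [-16, 3, 11, 3, 7]
q=5: [-16, 6, 14, 3, 7]
Optimal cycle mean attained by: cycle 2->3->4->2, total (-8) + 4 + 7, length 3.
Answer: λ = 1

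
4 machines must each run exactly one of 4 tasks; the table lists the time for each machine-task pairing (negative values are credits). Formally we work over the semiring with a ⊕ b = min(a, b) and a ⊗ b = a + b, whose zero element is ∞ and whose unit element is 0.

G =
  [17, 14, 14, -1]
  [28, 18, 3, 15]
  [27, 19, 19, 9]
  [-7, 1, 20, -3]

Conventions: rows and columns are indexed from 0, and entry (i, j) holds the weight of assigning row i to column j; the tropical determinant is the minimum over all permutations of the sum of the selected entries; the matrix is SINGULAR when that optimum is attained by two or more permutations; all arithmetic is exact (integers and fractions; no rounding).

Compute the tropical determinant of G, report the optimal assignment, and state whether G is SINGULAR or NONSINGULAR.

σ = (0, 1, 2, 3): 17 + 18 + 19 + (-3) = 51
σ = (0, 1, 3, 2): 17 + 18 + 9 + 20 = 64
σ = (0, 2, 1, 3): 17 + 3 + 19 + (-3) = 36
σ = (0, 2, 3, 1): 17 + 3 + 9 + 1 = 30
σ = (0, 3, 1, 2): 17 + 15 + 19 + 20 = 71
σ = (0, 3, 2, 1): 17 + 15 + 19 + 1 = 52
σ = (1, 0, 2, 3): 14 + 28 + 19 + (-3) = 58
σ = (1, 0, 3, 2): 14 + 28 + 9 + 20 = 71
σ = (1, 2, 0, 3): 14 + 3 + 27 + (-3) = 41
σ = (1, 2, 3, 0): 14 + 3 + 9 + (-7) = 19
σ = (1, 3, 0, 2): 14 + 15 + 27 + 20 = 76
σ = (1, 3, 2, 0): 14 + 15 + 19 + (-7) = 41
σ = (2, 0, 1, 3): 14 + 28 + 19 + (-3) = 58
σ = (2, 0, 3, 1): 14 + 28 + 9 + 1 = 52
σ = (2, 1, 0, 3): 14 + 18 + 27 + (-3) = 56
σ = (2, 1, 3, 0): 14 + 18 + 9 + (-7) = 34
σ = (2, 3, 0, 1): 14 + 15 + 27 + 1 = 57
σ = (2, 3, 1, 0): 14 + 15 + 19 + (-7) = 41
σ = (3, 0, 1, 2): (-1) + 28 + 19 + 20 = 66
σ = (3, 0, 2, 1): (-1) + 28 + 19 + 1 = 47
σ = (3, 1, 0, 2): (-1) + 18 + 27 + 20 = 64
σ = (3, 1, 2, 0): (-1) + 18 + 19 + (-7) = 29
σ = (3, 2, 0, 1): (-1) + 3 + 27 + 1 = 30
σ = (3, 2, 1, 0): (-1) + 3 + 19 + (-7) = 14
Optimal value attained by: σ = (3, 2, 1, 0).
Answer: det⊕(G) = 14; verdict: NONSINGULAR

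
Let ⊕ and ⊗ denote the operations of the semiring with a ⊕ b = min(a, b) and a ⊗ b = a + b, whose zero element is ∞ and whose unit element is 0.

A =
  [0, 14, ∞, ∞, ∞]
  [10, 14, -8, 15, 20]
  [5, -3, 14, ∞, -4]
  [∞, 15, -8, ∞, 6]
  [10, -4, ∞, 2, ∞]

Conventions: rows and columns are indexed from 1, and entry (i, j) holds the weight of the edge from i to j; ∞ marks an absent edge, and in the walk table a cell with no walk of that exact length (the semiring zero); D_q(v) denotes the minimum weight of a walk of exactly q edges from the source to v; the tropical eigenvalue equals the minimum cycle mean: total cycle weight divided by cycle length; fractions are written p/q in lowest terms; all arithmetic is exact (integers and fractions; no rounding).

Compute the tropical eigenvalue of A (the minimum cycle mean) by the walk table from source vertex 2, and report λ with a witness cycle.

q=0: [∞, 0, ∞, ∞, ∞]
q=1: [10, 14, -8, 15, 20]
q=2: [-3, -11, 6, 22, -12]
q=3: [-3, -16, -19, -10, 2]
q=4: [-14, -22, -24, -1, -23]
q=5: [-19, -27, -30, -21, -28]
Optimal cycle mean attained by: cycle 2->3->2, total (-8) + (-3), length 2.
Answer: λ = -11/2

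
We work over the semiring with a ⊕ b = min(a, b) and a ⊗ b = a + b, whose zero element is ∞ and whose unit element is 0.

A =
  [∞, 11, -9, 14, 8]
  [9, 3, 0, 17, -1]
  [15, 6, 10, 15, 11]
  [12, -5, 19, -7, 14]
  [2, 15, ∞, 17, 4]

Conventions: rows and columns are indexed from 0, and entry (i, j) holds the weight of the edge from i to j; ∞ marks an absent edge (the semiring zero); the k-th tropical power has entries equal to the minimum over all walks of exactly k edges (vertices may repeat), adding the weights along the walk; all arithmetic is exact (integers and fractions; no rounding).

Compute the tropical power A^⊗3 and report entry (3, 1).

A^⊗2:
  [6, -3, 1, 6, 2]
  [1, 6, 0, 10, 2]
  [13, 9, 6, 8, 5]
  [4, -12, -5, -14, -6]
  [6, 12, -7, 10, 8]
A^⊗3:
  [4, 0, -3, -1, -4]
  [4, 5, -8, 3, 5]
  [7, 3, 4, 1, 8]
  [-4, -19, -12, -21, -13]
  [8, -1, -3, 3, 4]
Key observation: the optimum is the walk 3->3->3->1, with weight (-7) + (-7) + (-5) = -19.
Optimal value attained by: walk 3->3->3->1.
Answer: (A^⊗3)[3][1] = -19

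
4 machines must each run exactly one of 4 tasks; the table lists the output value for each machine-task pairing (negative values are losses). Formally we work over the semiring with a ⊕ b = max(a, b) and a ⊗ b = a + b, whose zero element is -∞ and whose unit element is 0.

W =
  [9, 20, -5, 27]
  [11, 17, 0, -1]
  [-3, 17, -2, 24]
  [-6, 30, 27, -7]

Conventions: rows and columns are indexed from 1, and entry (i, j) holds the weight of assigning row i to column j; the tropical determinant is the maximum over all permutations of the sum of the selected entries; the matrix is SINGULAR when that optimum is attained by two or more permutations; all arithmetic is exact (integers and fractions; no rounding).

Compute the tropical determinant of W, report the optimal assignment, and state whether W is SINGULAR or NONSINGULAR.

σ = (1, 2, 3, 4): 9 + 17 + (-2) + (-7) = 17
σ = (1, 2, 4, 3): 9 + 17 + 24 + 27 = 77
σ = (1, 3, 2, 4): 9 + 0 + 17 + (-7) = 19
σ = (1, 3, 4, 2): 9 + 0 + 24 + 30 = 63
σ = (1, 4, 2, 3): 9 + (-1) + 17 + 27 = 52
σ = (1, 4, 3, 2): 9 + (-1) + (-2) + 30 = 36
σ = (2, 1, 3, 4): 20 + 11 + (-2) + (-7) = 22
σ = (2, 1, 4, 3): 20 + 11 + 24 + 27 = 82
σ = (2, 3, 1, 4): 20 + 0 + (-3) + (-7) = 10
σ = (2, 3, 4, 1): 20 + 0 + 24 + (-6) = 38
σ = (2, 4, 1, 3): 20 + (-1) + (-3) + 27 = 43
σ = (2, 4, 3, 1): 20 + (-1) + (-2) + (-6) = 11
σ = (3, 1, 2, 4): (-5) + 11 + 17 + (-7) = 16
σ = (3, 1, 4, 2): (-5) + 11 + 24 + 30 = 60
σ = (3, 2, 1, 4): (-5) + 17 + (-3) + (-7) = 2
σ = (3, 2, 4, 1): (-5) + 17 + 24 + (-6) = 30
σ = (3, 4, 1, 2): (-5) + (-1) + (-3) + 30 = 21
σ = (3, 4, 2, 1): (-5) + (-1) + 17 + (-6) = 5
σ = (4, 1, 2, 3): 27 + 11 + 17 + 27 = 82
σ = (4, 1, 3, 2): 27 + 11 + (-2) + 30 = 66
σ = (4, 2, 1, 3): 27 + 17 + (-3) + 27 = 68
σ = (4, 2, 3, 1): 27 + 17 + (-2) + (-6) = 36
σ = (4, 3, 1, 2): 27 + 0 + (-3) + 30 = 54
σ = (4, 3, 2, 1): 27 + 0 + 17 + (-6) = 38
Optimal value attained by: σ = (2, 1, 4, 3).
Answer: det⊕(W) = 82; verdict: SINGULAR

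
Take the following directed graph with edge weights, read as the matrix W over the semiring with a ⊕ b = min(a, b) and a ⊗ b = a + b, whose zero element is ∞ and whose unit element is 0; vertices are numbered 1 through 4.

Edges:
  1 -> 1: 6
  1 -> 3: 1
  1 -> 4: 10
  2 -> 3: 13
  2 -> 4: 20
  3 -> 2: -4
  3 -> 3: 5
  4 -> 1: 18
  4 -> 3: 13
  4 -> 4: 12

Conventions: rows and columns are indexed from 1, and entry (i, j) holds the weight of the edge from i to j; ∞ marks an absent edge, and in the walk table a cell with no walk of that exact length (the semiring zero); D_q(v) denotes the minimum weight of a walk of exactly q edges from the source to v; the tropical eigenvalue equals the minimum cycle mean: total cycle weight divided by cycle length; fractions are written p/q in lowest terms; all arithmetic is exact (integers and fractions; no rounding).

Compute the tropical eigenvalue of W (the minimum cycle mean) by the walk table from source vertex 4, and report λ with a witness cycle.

q=0: [∞, ∞, ∞, 0]
q=1: [18, ∞, 13, 12]
q=2: [24, 9, 18, 24]
q=3: [30, 14, 22, 29]
q=4: [36, 18, 27, 34]
Optimal cycle mean attained by: cycle 2->3->2, total 13 + (-4), length 2.
Answer: λ = 9/2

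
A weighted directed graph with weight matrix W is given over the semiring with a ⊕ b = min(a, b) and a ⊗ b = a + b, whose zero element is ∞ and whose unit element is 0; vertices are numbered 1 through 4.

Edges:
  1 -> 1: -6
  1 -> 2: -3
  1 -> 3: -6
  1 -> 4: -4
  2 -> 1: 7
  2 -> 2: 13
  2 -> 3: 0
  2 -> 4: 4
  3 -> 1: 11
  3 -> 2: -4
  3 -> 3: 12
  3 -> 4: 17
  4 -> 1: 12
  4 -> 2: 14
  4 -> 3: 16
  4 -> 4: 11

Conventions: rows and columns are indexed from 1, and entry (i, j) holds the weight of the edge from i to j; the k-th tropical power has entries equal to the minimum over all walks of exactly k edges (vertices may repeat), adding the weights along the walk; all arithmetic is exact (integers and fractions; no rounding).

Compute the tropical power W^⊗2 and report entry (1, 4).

W^⊗2:
  [-12, -10, -12, -10]
  [1, -4, 1, 3]
  [3, 8, -4, 0]
  [6, 9, 6, 8]
Key observation: the optimum is the walk 1->1->4, with weight (-6) + (-4) = -10.
Optimal value attained by: walk 1->1->4.
Answer: (W^⊗2)[1][4] = -10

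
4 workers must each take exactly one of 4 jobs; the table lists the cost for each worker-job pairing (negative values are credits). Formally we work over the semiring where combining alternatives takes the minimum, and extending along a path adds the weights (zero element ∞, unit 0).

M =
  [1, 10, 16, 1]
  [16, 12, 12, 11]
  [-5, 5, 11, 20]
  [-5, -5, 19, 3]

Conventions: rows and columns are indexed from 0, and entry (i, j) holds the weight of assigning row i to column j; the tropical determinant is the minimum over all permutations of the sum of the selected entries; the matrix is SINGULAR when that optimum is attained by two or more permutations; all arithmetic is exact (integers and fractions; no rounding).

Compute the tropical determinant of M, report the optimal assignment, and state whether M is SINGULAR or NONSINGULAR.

σ = (0, 1, 2, 3): 1 + 12 + 11 + 3 = 27
σ = (0, 1, 3, 2): 1 + 12 + 20 + 19 = 52
σ = (0, 2, 1, 3): 1 + 12 + 5 + 3 = 21
σ = (0, 2, 3, 1): 1 + 12 + 20 + (-5) = 28
σ = (0, 3, 1, 2): 1 + 11 + 5 + 19 = 36
σ = (0, 3, 2, 1): 1 + 11 + 11 + (-5) = 18
σ = (1, 0, 2, 3): 10 + 16 + 11 + 3 = 40
σ = (1, 0, 3, 2): 10 + 16 + 20 + 19 = 65
σ = (1, 2, 0, 3): 10 + 12 + (-5) + 3 = 20
σ = (1, 2, 3, 0): 10 + 12 + 20 + (-5) = 37
σ = (1, 3, 0, 2): 10 + 11 + (-5) + 19 = 35
σ = (1, 3, 2, 0): 10 + 11 + 11 + (-5) = 27
σ = (2, 0, 1, 3): 16 + 16 + 5 + 3 = 40
σ = (2, 0, 3, 1): 16 + 16 + 20 + (-5) = 47
σ = (2, 1, 0, 3): 16 + 12 + (-5) + 3 = 26
σ = (2, 1, 3, 0): 16 + 12 + 20 + (-5) = 43
σ = (2, 3, 0, 1): 16 + 11 + (-5) + (-5) = 17
σ = (2, 3, 1, 0): 16 + 11 + 5 + (-5) = 27
σ = (3, 0, 1, 2): 1 + 16 + 5 + 19 = 41
σ = (3, 0, 2, 1): 1 + 16 + 11 + (-5) = 23
σ = (3, 1, 0, 2): 1 + 12 + (-5) + 19 = 27
σ = (3, 1, 2, 0): 1 + 12 + 11 + (-5) = 19
σ = (3, 2, 0, 1): 1 + 12 + (-5) + (-5) = 3
σ = (3, 2, 1, 0): 1 + 12 + 5 + (-5) = 13
Optimal value attained by: σ = (3, 2, 0, 1).
Answer: det⊕(M) = 3; verdict: NONSINGULAR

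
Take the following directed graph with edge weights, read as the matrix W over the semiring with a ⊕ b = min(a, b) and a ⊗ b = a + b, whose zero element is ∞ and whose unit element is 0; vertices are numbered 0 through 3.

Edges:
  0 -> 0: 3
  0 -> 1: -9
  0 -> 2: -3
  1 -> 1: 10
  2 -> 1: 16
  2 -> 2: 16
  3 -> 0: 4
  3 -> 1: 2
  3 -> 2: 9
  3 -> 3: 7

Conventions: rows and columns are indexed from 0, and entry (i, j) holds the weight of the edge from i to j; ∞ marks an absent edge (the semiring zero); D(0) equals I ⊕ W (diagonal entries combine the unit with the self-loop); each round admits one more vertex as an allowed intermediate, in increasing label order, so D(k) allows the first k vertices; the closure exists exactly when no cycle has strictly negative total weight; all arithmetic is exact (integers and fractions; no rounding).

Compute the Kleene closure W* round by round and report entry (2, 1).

D(0):
  [0, -9, -3, ∞]
  [∞, 0, ∞, ∞]
  [∞, 16, 0, ∞]
  [4, 2, 9, 0]
D(1):
  [0, -9, -3, ∞]
  [∞, 0, ∞, ∞]
  [∞, 16, 0, ∞]
  [4, -5, 1, 0]
D(2):
  [0, -9, -3, ∞]
  [∞, 0, ∞, ∞]
  [∞, 16, 0, ∞]
  [4, -5, 1, 0]
D(3):
  [0, -9, -3, ∞]
  [∞, 0, ∞, ∞]
  [∞, 16, 0, ∞]
  [4, -5, 1, 0]
D(4):
  [0, -9, -3, ∞]
  [∞, 0, ∞, ∞]
  [∞, 16, 0, ∞]
  [4, -5, 1, 0]
Answer: W*[2][1] = 16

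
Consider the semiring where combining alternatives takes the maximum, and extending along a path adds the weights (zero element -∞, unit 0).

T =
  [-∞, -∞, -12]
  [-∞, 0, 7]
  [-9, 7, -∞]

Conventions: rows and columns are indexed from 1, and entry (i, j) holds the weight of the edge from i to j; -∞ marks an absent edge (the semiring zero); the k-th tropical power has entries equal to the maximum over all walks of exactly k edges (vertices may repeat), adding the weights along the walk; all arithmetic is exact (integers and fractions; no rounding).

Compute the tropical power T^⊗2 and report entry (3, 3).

T^⊗2:
  [-21, -5, -∞]
  [-2, 14, 7]
  [-∞, 7, 14]
Key observation: the optimum is the walk 3->2->3, with weight 7 + 7 = 14.
Optimal value attained by: walk 3->2->3.
Answer: (T^⊗2)[3][3] = 14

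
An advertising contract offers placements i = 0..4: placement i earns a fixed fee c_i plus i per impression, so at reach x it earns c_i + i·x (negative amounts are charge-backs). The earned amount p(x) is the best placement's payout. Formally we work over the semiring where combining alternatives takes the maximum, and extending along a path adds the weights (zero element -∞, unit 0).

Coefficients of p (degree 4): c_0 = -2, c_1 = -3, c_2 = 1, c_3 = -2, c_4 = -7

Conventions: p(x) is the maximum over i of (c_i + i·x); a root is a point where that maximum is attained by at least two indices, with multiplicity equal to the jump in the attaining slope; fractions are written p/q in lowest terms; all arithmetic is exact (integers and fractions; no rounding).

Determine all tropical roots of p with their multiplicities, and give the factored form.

hull edge (i=0, c=-2) to (i=2, c=1): slope 3/2, span 2
hull edge (i=2, c=1) to (i=3, c=-2): slope -3, span 1
hull edge (i=3, c=-2) to (i=4, c=-7): slope -5, span 1
Factored form: p(x) = -7 ⊗ (x ⊕ (-3/2)) ⊗ (x ⊕ (-3/2)) ⊗ (x ⊕ 3) ⊗ (x ⊕ 5)
Answer: roots = -3/2 (mult 2), 3 (mult 1), 5 (mult 1)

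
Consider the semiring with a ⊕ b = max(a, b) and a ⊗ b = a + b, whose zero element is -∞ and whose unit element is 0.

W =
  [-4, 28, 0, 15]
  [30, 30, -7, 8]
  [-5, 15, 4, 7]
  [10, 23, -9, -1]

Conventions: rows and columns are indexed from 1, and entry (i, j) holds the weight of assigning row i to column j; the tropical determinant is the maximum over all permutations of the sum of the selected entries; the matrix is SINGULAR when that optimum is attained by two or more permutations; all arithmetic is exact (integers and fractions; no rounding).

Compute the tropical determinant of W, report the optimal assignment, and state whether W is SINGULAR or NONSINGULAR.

σ = (1, 2, 3, 4): (-4) + 30 + 4 + (-1) = 29
σ = (1, 2, 4, 3): (-4) + 30 + 7 + (-9) = 24
σ = (1, 3, 2, 4): (-4) + (-7) + 15 + (-1) = 3
σ = (1, 3, 4, 2): (-4) + (-7) + 7 + 23 = 19
σ = (1, 4, 2, 3): (-4) + 8 + 15 + (-9) = 10
σ = (1, 4, 3, 2): (-4) + 8 + 4 + 23 = 31
σ = (2, 1, 3, 4): 28 + 30 + 4 + (-1) = 61
σ = (2, 1, 4, 3): 28 + 30 + 7 + (-9) = 56
σ = (2, 3, 1, 4): 28 + (-7) + (-5) + (-1) = 15
σ = (2, 3, 4, 1): 28 + (-7) + 7 + 10 = 38
σ = (2, 4, 1, 3): 28 + 8 + (-5) + (-9) = 22
σ = (2, 4, 3, 1): 28 + 8 + 4 + 10 = 50
σ = (3, 1, 2, 4): 0 + 30 + 15 + (-1) = 44
σ = (3, 1, 4, 2): 0 + 30 + 7 + 23 = 60
σ = (3, 2, 1, 4): 0 + 30 + (-5) + (-1) = 24
σ = (3, 2, 4, 1): 0 + 30 + 7 + 10 = 47
σ = (3, 4, 1, 2): 0 + 8 + (-5) + 23 = 26
σ = (3, 4, 2, 1): 0 + 8 + 15 + 10 = 33
σ = (4, 1, 2, 3): 15 + 30 + 15 + (-9) = 51
σ = (4, 1, 3, 2): 15 + 30 + 4 + 23 = 72
σ = (4, 2, 1, 3): 15 + 30 + (-5) + (-9) = 31
σ = (4, 2, 3, 1): 15 + 30 + 4 + 10 = 59
σ = (4, 3, 1, 2): 15 + (-7) + (-5) + 23 = 26
σ = (4, 3, 2, 1): 15 + (-7) + 15 + 10 = 33
Optimal value attained by: σ = (4, 1, 3, 2).
Answer: det⊕(W) = 72; verdict: NONSINGULAR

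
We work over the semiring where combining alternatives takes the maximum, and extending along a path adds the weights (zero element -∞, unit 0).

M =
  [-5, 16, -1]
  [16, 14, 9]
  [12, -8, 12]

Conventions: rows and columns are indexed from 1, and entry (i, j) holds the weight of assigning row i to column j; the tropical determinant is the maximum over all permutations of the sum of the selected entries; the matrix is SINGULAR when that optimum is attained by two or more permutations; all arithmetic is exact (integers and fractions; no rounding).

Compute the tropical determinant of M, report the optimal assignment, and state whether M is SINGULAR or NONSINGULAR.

σ = (1, 2, 3): (-5) + 14 + 12 = 21
σ = (1, 3, 2): (-5) + 9 + (-8) = -4
σ = (2, 1, 3): 16 + 16 + 12 = 44
σ = (2, 3, 1): 16 + 9 + 12 = 37
σ = (3, 1, 2): (-1) + 16 + (-8) = 7
σ = (3, 2, 1): (-1) + 14 + 12 = 25
Optimal value attained by: σ = (2, 1, 3).
Answer: det⊕(M) = 44; verdict: NONSINGULAR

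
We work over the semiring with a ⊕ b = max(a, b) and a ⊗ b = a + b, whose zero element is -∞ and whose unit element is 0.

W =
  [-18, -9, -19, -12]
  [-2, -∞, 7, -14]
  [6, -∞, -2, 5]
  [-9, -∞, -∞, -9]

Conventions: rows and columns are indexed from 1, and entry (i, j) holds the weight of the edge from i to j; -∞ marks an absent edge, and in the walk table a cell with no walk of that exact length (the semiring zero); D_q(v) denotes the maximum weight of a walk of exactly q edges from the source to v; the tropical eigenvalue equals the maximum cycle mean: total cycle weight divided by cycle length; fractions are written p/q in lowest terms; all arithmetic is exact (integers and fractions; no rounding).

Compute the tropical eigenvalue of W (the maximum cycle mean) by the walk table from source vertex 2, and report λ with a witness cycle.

q=0: [-∞, 0, -∞, -∞]
q=1: [-2, -∞, 7, -14]
q=2: [13, -11, 5, 12]
q=3: [11, 4, 3, 10]
q=4: [9, 2, 11, 8]
Optimal cycle mean attained by: cycle 1->2->3->1, total (-9) + 7 + 6, length 3.
Answer: λ = 4/3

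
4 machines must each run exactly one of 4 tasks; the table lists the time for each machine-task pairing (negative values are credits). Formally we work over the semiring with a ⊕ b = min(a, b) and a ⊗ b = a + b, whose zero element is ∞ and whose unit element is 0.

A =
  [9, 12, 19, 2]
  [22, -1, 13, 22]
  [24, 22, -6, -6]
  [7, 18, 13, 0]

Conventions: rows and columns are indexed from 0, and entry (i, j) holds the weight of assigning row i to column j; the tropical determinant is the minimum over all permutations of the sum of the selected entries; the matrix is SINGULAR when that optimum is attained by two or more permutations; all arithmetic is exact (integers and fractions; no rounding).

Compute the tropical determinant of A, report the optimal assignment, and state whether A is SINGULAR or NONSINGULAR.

σ = (0, 1, 2, 3): 9 + (-1) + (-6) + 0 = 2
σ = (0, 1, 3, 2): 9 + (-1) + (-6) + 13 = 15
σ = (0, 2, 1, 3): 9 + 13 + 22 + 0 = 44
σ = (0, 2, 3, 1): 9 + 13 + (-6) + 18 = 34
σ = (0, 3, 1, 2): 9 + 22 + 22 + 13 = 66
σ = (0, 3, 2, 1): 9 + 22 + (-6) + 18 = 43
σ = (1, 0, 2, 3): 12 + 22 + (-6) + 0 = 28
σ = (1, 0, 3, 2): 12 + 22 + (-6) + 13 = 41
σ = (1, 2, 0, 3): 12 + 13 + 24 + 0 = 49
σ = (1, 2, 3, 0): 12 + 13 + (-6) + 7 = 26
σ = (1, 3, 0, 2): 12 + 22 + 24 + 13 = 71
σ = (1, 3, 2, 0): 12 + 22 + (-6) + 7 = 35
σ = (2, 0, 1, 3): 19 + 22 + 22 + 0 = 63
σ = (2, 0, 3, 1): 19 + 22 + (-6) + 18 = 53
σ = (2, 1, 0, 3): 19 + (-1) + 24 + 0 = 42
σ = (2, 1, 3, 0): 19 + (-1) + (-6) + 7 = 19
σ = (2, 3, 0, 1): 19 + 22 + 24 + 18 = 83
σ = (2, 3, 1, 0): 19 + 22 + 22 + 7 = 70
σ = (3, 0, 1, 2): 2 + 22 + 22 + 13 = 59
σ = (3, 0, 2, 1): 2 + 22 + (-6) + 18 = 36
σ = (3, 1, 0, 2): 2 + (-1) + 24 + 13 = 38
σ = (3, 1, 2, 0): 2 + (-1) + (-6) + 7 = 2
σ = (3, 2, 0, 1): 2 + 13 + 24 + 18 = 57
σ = (3, 2, 1, 0): 2 + 13 + 22 + 7 = 44
Optimal value attained by: σ = (0, 1, 2, 3).
Answer: det⊕(A) = 2; verdict: SINGULAR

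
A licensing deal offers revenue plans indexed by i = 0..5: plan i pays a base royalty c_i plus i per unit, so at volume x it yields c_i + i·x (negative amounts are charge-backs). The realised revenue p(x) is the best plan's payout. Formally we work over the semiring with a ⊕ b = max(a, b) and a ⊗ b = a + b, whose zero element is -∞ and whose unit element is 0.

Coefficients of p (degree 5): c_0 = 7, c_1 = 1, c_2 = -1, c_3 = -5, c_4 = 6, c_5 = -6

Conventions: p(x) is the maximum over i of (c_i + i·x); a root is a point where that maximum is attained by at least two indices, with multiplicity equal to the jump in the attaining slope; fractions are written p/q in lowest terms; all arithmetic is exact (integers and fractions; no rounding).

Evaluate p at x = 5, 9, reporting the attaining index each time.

p(5) = max(7+0·5=7, 1+1·5=6, -1+2·5=9, -5+3·5=10, 6+4·5=26, -6+5·5=19) = 26 (attained by i=4)
p(9) = max(7+0·9=7, 1+1·9=10, -1+2·9=17, -5+3·9=22, 6+4·9=42, -6+5·9=39) = 42 (attained by i=4)
Answer: p(5) = 26; p(9) = 42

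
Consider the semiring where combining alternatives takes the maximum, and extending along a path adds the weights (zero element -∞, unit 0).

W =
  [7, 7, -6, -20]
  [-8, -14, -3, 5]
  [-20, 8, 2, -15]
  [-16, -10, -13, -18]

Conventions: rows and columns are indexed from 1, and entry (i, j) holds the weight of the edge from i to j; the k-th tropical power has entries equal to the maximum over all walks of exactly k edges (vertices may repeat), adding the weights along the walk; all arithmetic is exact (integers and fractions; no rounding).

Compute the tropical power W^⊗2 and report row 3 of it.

W^⊗2:
  [14, 14, 4, 12]
  [-1, 5, -1, -9]
  [0, 10, 5, 13]
  [-9, -5, -11, -5]
Answer: row 3 of W^⊗2 = [0, 10, 5, 13]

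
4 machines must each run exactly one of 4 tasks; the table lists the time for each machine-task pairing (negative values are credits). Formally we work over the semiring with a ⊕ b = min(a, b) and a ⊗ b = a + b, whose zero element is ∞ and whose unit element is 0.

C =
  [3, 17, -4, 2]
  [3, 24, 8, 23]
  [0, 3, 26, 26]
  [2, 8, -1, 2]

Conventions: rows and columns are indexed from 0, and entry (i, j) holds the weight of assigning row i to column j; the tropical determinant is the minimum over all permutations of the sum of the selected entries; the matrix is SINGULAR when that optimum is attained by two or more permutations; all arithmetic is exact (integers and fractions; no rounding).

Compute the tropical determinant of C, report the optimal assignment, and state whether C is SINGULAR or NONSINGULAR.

σ = (0, 1, 2, 3): 3 + 24 + 26 + 2 = 55
σ = (0, 1, 3, 2): 3 + 24 + 26 + (-1) = 52
σ = (0, 2, 1, 3): 3 + 8 + 3 + 2 = 16
σ = (0, 2, 3, 1): 3 + 8 + 26 + 8 = 45
σ = (0, 3, 1, 2): 3 + 23 + 3 + (-1) = 28
σ = (0, 3, 2, 1): 3 + 23 + 26 + 8 = 60
σ = (1, 0, 2, 3): 17 + 3 + 26 + 2 = 48
σ = (1, 0, 3, 2): 17 + 3 + 26 + (-1) = 45
σ = (1, 2, 0, 3): 17 + 8 + 0 + 2 = 27
σ = (1, 2, 3, 0): 17 + 8 + 26 + 2 = 53
σ = (1, 3, 0, 2): 17 + 23 + 0 + (-1) = 39
σ = (1, 3, 2, 0): 17 + 23 + 26 + 2 = 68
σ = (2, 0, 1, 3): (-4) + 3 + 3 + 2 = 4
σ = (2, 0, 3, 1): (-4) + 3 + 26 + 8 = 33
σ = (2, 1, 0, 3): (-4) + 24 + 0 + 2 = 22
σ = (2, 1, 3, 0): (-4) + 24 + 26 + 2 = 48
σ = (2, 3, 0, 1): (-4) + 23 + 0 + 8 = 27
σ = (2, 3, 1, 0): (-4) + 23 + 3 + 2 = 24
σ = (3, 0, 1, 2): 2 + 3 + 3 + (-1) = 7
σ = (3, 0, 2, 1): 2 + 3 + 26 + 8 = 39
σ = (3, 1, 0, 2): 2 + 24 + 0 + (-1) = 25
σ = (3, 1, 2, 0): 2 + 24 + 26 + 2 = 54
σ = (3, 2, 0, 1): 2 + 8 + 0 + 8 = 18
σ = (3, 2, 1, 0): 2 + 8 + 3 + 2 = 15
Optimal value attained by: σ = (2, 0, 1, 3).
Answer: det⊕(C) = 4; verdict: NONSINGULAR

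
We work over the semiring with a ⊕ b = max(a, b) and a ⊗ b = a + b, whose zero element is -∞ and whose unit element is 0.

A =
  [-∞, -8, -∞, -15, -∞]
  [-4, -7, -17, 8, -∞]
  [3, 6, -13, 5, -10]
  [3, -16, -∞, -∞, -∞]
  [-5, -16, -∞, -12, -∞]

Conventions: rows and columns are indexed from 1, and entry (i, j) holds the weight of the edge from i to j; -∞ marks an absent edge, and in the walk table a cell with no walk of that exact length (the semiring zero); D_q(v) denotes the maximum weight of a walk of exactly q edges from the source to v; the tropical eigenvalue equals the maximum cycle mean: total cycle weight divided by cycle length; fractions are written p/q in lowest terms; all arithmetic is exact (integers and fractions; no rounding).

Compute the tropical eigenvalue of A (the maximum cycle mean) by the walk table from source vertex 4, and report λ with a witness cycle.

q=0: [-∞, -∞, -∞, 0, -∞]
q=1: [3, -16, -∞, -∞, -∞]
q=2: [-20, -5, -33, -8, -∞]
q=3: [-5, -12, -22, 3, -43]
q=4: [6, -13, -29, -4, -32]
q=5: [-1, -2, -30, -5, -39]
Optimal cycle mean attained by: cycle 1->2->4->1, total (-8) + 8 + 3, length 3.
Answer: λ = 1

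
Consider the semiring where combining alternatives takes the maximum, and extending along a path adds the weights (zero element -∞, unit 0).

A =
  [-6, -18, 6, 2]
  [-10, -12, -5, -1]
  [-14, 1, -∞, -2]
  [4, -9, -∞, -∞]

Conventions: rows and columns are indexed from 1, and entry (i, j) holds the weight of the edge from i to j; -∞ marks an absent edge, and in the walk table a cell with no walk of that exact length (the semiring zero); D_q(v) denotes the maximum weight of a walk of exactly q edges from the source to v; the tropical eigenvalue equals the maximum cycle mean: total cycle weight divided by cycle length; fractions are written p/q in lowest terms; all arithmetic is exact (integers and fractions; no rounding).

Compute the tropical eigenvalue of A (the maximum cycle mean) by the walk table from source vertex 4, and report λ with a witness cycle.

q=0: [-∞, -∞, -∞, 0]
q=1: [4, -9, -∞, -∞]
q=2: [-2, -14, 10, 6]
q=3: [10, 11, 4, 8]
q=4: [12, 5, 16, 12]
Optimal cycle mean attained by: cycle 1->4->1, total 2 + 4, length 2.
Answer: λ = 3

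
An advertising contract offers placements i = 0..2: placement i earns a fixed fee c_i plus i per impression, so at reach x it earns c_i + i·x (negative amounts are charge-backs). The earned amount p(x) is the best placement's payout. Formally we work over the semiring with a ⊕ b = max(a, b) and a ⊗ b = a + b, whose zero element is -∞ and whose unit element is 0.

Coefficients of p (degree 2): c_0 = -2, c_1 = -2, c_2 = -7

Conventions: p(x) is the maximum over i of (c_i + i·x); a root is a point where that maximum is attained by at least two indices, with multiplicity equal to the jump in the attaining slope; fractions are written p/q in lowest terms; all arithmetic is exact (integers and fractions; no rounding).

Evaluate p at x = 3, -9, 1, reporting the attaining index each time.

p(3) = max(-2+0·3=-2, -2+1·3=1, -7+2·3=-1) = 1 (attained by i=1)
p(-9) = max(-2+0·(-9)=-2, -2+1·(-9)=-11, -7+2·(-9)=-25) = -2 (attained by i=0)
p(1) = max(-2+0·1=-2, -2+1·1=-1, -7+2·1=-5) = -1 (attained by i=1)
Answer: p(3) = 1; p(-9) = -2; p(1) = -1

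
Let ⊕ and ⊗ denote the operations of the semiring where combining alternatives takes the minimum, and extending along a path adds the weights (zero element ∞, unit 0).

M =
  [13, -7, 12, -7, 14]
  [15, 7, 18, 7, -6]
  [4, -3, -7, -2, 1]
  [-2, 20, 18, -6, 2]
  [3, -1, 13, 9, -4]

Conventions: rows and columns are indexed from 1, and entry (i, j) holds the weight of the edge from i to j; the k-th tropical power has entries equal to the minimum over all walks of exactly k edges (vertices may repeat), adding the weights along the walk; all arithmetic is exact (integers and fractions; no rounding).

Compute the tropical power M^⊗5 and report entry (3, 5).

M^⊗2:
  [-9, 0, 5, -13, -13]
  [-3, -7, 7, 1, -10]
  [-4, -10, -14, -9, -9]
  [-8, -9, 10, -12, -4]
  [-1, -5, 6, -4, -8]
M^⊗3:
  [-15, -16, -2, -19, -17]
  [-7, -11, 0, -10, -14]
  [-11, -17, -21, -16, -16]
  [-14, -15, 3, -18, -15]
  [-6, -9, -1, -10, -12]
M^⊗4:
  [-21, -22, -9, -25, -22]
  [-12, -15, -7, -16, -18]
  [-18, -24, -28, -23, -23]
  [-20, -21, -4, -24, -21]
  [-12, -13, -8, -16, -16]
M^⊗5:
  [-27, -28, -16, -31, -28]
  [-18, -19, -14, -22, -22]
  [-25, -31, -35, -30, -30]
  [-26, -27, -11, -30, -27]
  [-18, -19, -15, -22, -20]
Key observation: the optimum is the walk 3->3->3->3->2->5, with weight (-7) + (-7) + (-7) + (-3) + (-6) = -30.
Optimal value attained by: walk 3->3->3->3->2->5.
Answer: (M^⊗5)[3][5] = -30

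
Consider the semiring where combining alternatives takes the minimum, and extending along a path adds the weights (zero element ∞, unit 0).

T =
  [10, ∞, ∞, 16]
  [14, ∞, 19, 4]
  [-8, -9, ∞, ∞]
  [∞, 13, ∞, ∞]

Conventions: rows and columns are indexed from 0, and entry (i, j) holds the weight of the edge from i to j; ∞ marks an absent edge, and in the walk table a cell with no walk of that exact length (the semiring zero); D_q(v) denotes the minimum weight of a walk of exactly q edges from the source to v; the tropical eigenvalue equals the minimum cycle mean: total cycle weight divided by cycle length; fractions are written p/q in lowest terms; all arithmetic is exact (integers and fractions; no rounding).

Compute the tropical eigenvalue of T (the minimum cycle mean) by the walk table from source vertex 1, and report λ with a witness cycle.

q=0: [∞, 0, ∞, ∞]
q=1: [14, ∞, 19, 4]
q=2: [11, 10, ∞, 30]
q=3: [21, 43, 29, 14]
q=4: [21, 20, 62, 37]
Optimal cycle mean attained by: cycle 1->2->1, total 19 + (-9), length 2.
Answer: λ = 5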